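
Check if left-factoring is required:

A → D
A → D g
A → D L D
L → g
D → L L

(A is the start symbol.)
Left-factoring is needed when two productions for the same non-terminal
share a common prefix on the right-hand side.

Productions for A:
  A → D
  A → D g
  A → D L D

Found common prefix 'D' in productions for A

Answer: Yes, A has productions with common prefix 'D'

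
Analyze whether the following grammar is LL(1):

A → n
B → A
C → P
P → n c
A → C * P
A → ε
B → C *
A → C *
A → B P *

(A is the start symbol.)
A grammar is LL(1) if for each non-terminal N with multiple productions, the predict sets of those productions are pairwise disjoint, where PREDICT(N → α) = (FIRST(α) \ {ε}) ∪ (FOLLOW(N) if α ⇒* ε).

Relevant sets:
  FIRST(C) = { 'n' }
  FIRST(B) = { 'n', ε }
  FIRST(P) = { 'n' }
  FIRST(A) = { 'n', ε }
  FOLLOW(A) = { $, 'n' }
  FOLLOW(B) = { 'n' }

For A:
  PREDICT(A → n) = { 'n' }
  PREDICT(A → C '*' P) = { 'n' }
  PREDICT(A → ε) = { $, 'n' }
  PREDICT(A → C '*') = { 'n' }
  PREDICT(A → B P '*') = { 'n' }
For B:
  PREDICT(B → A) = { 'n' }
  PREDICT(B → C '*') = { 'n' }
C, P have a single production, so nothing to check there.

Conflict found: Predict set conflict for A: { 'n' }
The grammar is NOT LL(1).

Answer: No. Predict set conflict for A: { 'n' }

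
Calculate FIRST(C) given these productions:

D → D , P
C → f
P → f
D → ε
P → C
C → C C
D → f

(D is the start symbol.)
{ 'f' }

To compute FIRST(C), examine every production with C on the left-hand side, reading each right-hand side left to right until a non-nullable symbol is reached.

From C → f:
  - f is a terminal: add 'f' and stop
From C → C C:
  - C is the symbol being defined: contributes nothing new
    C is not nullable, so stop

Collecting: FIRST(C) = { 'f' }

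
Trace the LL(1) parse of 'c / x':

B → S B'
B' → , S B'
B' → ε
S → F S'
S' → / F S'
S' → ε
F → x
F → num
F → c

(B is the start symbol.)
LL(1) parsing maintains a stack (initially the start symbol over $) and the input. At each step: if the stack top is a terminal, match it against the current input token; if it is a non-terminal N, replace it with the RHS of M[N, lookahead] (the unique production whose predict set contains the lookahead).

Stack is shown with the top on the left.

Stack        Input    Action
----------------------------
B $          c / x $  output B → S B'
S B' $       c / x $  output S → F S'
F S' B' $    c / x $  output F → c
c S' B' $    c / x $  match 'c'
S' B' $      / x $    output S' → / F S'
/ F S' B' $  / x $    match '/'
F S' B' $    x $      output F → x
x S' B' $    x $      match 'x'
S' B' $      $        output S' → ε
B' $         $        output B' → ε
$            $        accept

The string is accepted.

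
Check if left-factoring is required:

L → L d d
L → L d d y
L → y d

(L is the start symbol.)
Left-factoring is needed when two productions for the same non-terminal
share a common prefix on the right-hand side.

Productions for L:
  L → L d d
  L → L d d y
  L → y d

Found common prefix 'L d d' in productions for L

Answer: Yes, L has productions with common prefix 'L d d'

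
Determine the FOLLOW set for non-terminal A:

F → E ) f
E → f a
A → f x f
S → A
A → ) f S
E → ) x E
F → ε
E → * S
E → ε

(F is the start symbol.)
{ ')' }

To compute FOLLOW(A), find every occurrence of A on a right-hand side N → α A β: add FIRST(β) \ {ε}, and if β is empty or nullable also add FOLLOW(N). Iterate to a fixed point.

In S → A: A is at the end, add FOLLOW(S)

The FOLLOW sets referred to above (computed the same way, to a fixed point):
  FOLLOW(S) = { ')' }

Taking the union: FOLLOW(A) = { ')' }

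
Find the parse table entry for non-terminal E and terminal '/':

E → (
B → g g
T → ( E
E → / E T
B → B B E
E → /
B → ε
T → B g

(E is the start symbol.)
To find M[E, '/'], we find productions for E where '/' is in the predict set (PREDICT(N → α) = (FIRST(α) \ {ε}) ∪ (FOLLOW(N) if α ⇒* ε)).

E → (: PREDICT = { '(' }
E → / E T: PREDICT = { '/' }
  '/' is in predict set, so this production goes in M[E, '/']
E → /: PREDICT = { '/' }
  '/' is in predict set, so this production goes in M[E, '/']

M[E, '/'] = E → / E T, E → /  (a multiply-defined cell — the grammar is not LL(1))

Answer: E → / E T, E → /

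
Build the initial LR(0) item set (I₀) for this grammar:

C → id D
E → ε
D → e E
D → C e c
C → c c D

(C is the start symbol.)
{ [C → . c c D], [C → . id D], [C' → . C] }

First, augment the grammar with C' → C
I₀ = CLOSURE({ [C' → . C] }):
  [C' → . C] has the dot before C: add [C → . id D], [C → . c c D]
No further items can be added.

I₀ = { [C → . c c D], [C → . id D], [C' → . C] }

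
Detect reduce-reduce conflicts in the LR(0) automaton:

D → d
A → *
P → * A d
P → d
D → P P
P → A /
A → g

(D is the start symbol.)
Yes — I5: [D → d .] vs [P → d .]

Augment with D' → D and build the canonical LR(0) collection (I0 = CLOSURE({[D' → . D]}), then GOTO on every symbol after a dot until no new states appear). It has 13 states:
  I0: { [A → . *], [A → . g], [D → . P P], [D → . d], [D' → . D], [P → . * A d], [P → . A /], [P → . d] }  — shift
  I1: { [A → * .], [A → . *], [A → . g], [P → * . A d] }  — shift, reduce
  I2: { [P → A . /] }  — shift
  I3: { [D' → D .] }  — accept
  I4: { [A → . *], [A → . g], [D → P . P], [P → . * A d], [P → . A /], [P → . d] }  — shift
  I5: { [D → d .], [P → d .] }  — 2 reduces
  I6: { [A → g .] }  — reduce
  I7: { [D → P P .] }  — reduce
  I8: { [P → d .] }  — reduce
  I9: { [P → A / .] }  — reduce
  I10: { [A → * .] }  — reduce
  I11: { [P → * A . d] }  — shift
  I12: { [P → * A d .] }  — reduce

I5 contains complete items [D → d .], [P → d .] — reduce-reduce conflict.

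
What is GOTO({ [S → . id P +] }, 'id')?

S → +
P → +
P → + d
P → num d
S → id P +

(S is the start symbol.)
GOTO(I, 'id') = CLOSURE({ [A → αX.β] : [A → α.Xβ] ∈ I, X = 'id' })

Items with dot before 'id', with the dot advanced:
  [S → . id P +] → [S → id . P +]
Closure of the advanced items:
  [S → id . P +] has the dot before P: add [P → . +], [P → . + d], [P → . num d]

GOTO = { [P → . + d], [P → . +], [P → . num d], [S → id . P +] }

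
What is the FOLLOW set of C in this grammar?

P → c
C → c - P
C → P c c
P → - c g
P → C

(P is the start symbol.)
In P → C: C is at the end, add FOLLOW(P)

The FOLLOW sets referred to above (computed the same way, to a fixed point):
  FOLLOW(P) = { $, 'c' }

Taking the union: FOLLOW(C) = { $, 'c' }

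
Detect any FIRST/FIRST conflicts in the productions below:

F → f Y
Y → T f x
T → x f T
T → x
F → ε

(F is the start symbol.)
A FIRST/FIRST conflict occurs when two productions N → α and N → β for the same non-terminal have FIRST(α) ∩ FIRST(β) ≠ ∅ (with ε ∈ FIRST of a nullable right-hand side, so two nullable alternatives also conflict).

Productions for F:
  F → f Y: FIRST = { 'f' }
  F → ε: FIRST = { ε }
Productions for T:
  T → x f T: FIRST = { 'x' }
  T → x: FIRST = { 'x' }
Y has only one production, so no FIRST/FIRST conflict is possible there.

Conflict for T: T → x f T and T → x
  Overlap: { 'x' }

Answer: Yes. T → x f T / T → x on { 'x' }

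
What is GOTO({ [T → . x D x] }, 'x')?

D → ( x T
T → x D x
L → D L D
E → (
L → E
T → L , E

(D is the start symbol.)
GOTO(I, 'x') = CLOSURE({ [A → αX.β] : [A → α.Xβ] ∈ I, X = 'x' })

Items with dot before 'x', with the dot advanced:
  [T → . x D x] → [T → x . D x]
Closure of the advanced items:
  [T → x . D x] has the dot before D: add [D → . ( x T]

GOTO = { [D → . ( x T], [T → x . D x] }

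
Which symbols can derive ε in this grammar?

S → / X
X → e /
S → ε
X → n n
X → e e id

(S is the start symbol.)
{ 'S' }

A non-terminal is nullable if it can derive ε (the empty string): either it has an ε-production, or it has a production whose right-hand side consists entirely of nullable non-terminals.

ε-productions: S → ε
So S is immediately nullable.
No further non-terminal can be added: every production for the remaining non-terminals contains a terminal or a non-nullable non-terminal.
Nullable = { 'S' }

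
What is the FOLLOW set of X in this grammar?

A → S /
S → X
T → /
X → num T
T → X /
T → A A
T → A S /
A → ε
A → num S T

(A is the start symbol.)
{ $, '/', 'num' }

In S → X: X is at the end, add FOLLOW(S)
In T → X /: X is followed by '/', add FIRST('/') \ {ε} = { '/' }

The FOLLOW sets referred to above (computed the same way, to a fixed point):
  FOLLOW(S) = { $, '/', 'num' }

Taking the union: FOLLOW(X) = { $, '/', 'num' }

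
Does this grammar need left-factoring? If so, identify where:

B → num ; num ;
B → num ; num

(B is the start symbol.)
Yes, B has productions with common prefix 'num ; num'

Left-factoring is needed when two productions for the same non-terminal
share a common prefix on the right-hand side.

Productions for B:
  B → num ; num ;
  B → num ; num

Found common prefix 'num ; num' in productions for B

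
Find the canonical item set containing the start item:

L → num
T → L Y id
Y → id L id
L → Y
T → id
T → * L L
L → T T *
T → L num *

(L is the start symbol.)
{ [L → . T T *], [L → . Y], [L → . num], [L' → . L], [T → . * L L], [T → . L Y id], [T → . L num *], [T → . id], [Y → . id L id] }

First, augment the grammar with L' → L
I₀ = CLOSURE({ [L' → . L] }):
  [L' → . L] has the dot before L: add [L → . num], [L → . Y], [L → . T T *]
  [L → . Y] has the dot before Y: add [Y → . id L id]
  [L → . T T *] has the dot before T: add [T → . L Y id], [T → . id], [T → . * L L], [T → . L num *]
No further items can be added.

I₀ = { [L → . T T *], [L → . Y], [L → . num], [L' → . L], [T → . * L L], [T → . L Y id], [T → . L num *], [T → . id], [Y → . id L id] }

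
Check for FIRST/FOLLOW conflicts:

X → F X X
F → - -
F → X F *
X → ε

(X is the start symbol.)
Yes. X → F X X with FOLLOW(X) on { '-' }

Nullable non-terminals: X.
FIRST sets used below: FIRST(F) = { '-' }

X: nullable alternative(s) X → ε; FOLLOW(X) = { $, '-' }
  X → F X X: FIRST \ {ε} = { '-' } — overlaps FOLLOW(X) on { '-' }: CONFLICT
  X → ε: FIRST \ {ε} = { } — this is the only nullable alternative, skip

F has no nullable alternative, so no FIRST/FOLLOW check is needed there.

So the grammar has 1 FIRST/FOLLOW conflict (marked CONFLICT above).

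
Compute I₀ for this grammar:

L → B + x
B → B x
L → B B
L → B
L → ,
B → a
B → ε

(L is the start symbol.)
{ [B → . B x], [B → . a], [B → .], [L → . ,], [L → . B + x], [L → . B B], [L → . B], [L' → . L] }

First, augment the grammar with L' → L
I₀ = CLOSURE({ [L' → . L] }):
  [L' → . L] has the dot before L: add [L → . B + x], [L → . B B], [L → . B], [L → . ,]
  [L → . B + x] has the dot before B: add [B → . B x], [B → . a], [B → .]
No further items can be added.

I₀ = { [B → . B x], [B → . a], [B → .], [L → . ,], [L → . B + x], [L → . B B], [L → . B], [L' → . L] }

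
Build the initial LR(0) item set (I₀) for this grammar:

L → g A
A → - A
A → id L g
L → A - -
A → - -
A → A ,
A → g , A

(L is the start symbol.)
First, augment the grammar with L' → L
I₀ = CLOSURE({ [L' → . L] }):
  [L' → . L] has the dot before L: add [L → . g A], [L → . A - -]
  [L → . A - -] has the dot before A: add [A → . - A], [A → . id L g], [A → . - -], [A → . A ,], [A → . g , A]
No further items can be added.

I₀ = { [A → . - -], [A → . - A], [A → . A ,], [A → . g , A], [A → . id L g], [L → . A - -], [L → . g A], [L' → . L] }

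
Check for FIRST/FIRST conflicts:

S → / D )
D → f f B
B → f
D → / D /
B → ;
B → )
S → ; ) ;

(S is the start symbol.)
No FIRST/FIRST conflicts.

Productions for S:
  S → / D ): FIRST = { '/' }
  S → ; ) ;: FIRST = { ';' }
Productions for D:
  D → f f B: FIRST = { 'f' }
  D → / D /: FIRST = { '/' }
Productions for B:
  B → f: FIRST = { 'f' }
  B → ;: FIRST = { ';' }
  B → ): FIRST = { ')' }

All alternatives of each non-terminal have pairwise disjoint FIRST sets.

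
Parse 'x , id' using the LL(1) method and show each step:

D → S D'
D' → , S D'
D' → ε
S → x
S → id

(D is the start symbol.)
Stack is shown with the top on the left.

Stack     Input     Action
--------------------------
D $       x , id $  output D → S D'
S D' $    x , id $  output S → x
x D' $    x , id $  match 'x'
D' $      , id $    output D' → , S D'
, S D' $  , id $    match ','
S D' $    id $      output S → id
id D' $   id $      match 'id'
D' $      $         output D' → ε
$         $         accept

The string is accepted.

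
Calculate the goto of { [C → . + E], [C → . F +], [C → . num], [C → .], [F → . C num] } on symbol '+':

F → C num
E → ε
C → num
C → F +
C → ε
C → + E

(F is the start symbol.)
{ [C → + . E], [E → .] }

GOTO(I, '+') = CLOSURE({ [A → αX.β] : [A → α.Xβ] ∈ I, X = '+' })

Items with dot before '+', with the dot advanced:
  [C → . + E] → [C → + . E]
Closure of the advanced items:
  [C → + . E] has the dot before E: add [E → .]

GOTO = { [C → + . E], [E → .] }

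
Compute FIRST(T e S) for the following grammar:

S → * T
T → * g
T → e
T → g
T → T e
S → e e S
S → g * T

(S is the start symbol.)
FIRST sets of the non-terminals involved (from the grammar, by fixed-point iteration):
  FIRST(T) = { '*', 'e', 'g' }

To compute FIRST(T e S), process the symbols left to right:
Symbol T is a non-terminal. Add FIRST(T) \ {ε} = { '*', 'e', 'g' }
T is not nullable (ε ∉ FIRST(T)), so stop here.
FIRST(T e S) = { '*', 'e', 'g' }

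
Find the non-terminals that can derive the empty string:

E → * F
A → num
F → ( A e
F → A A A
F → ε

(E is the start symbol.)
{ 'F' }

A non-terminal is nullable if it can derive ε (the empty string): either it has an ε-production, or it has a production whose right-hand side consists entirely of nullable non-terminals.

ε-productions: F → ε
So F is immediately nullable.
No further non-terminal can be added: every production for the remaining non-terminals contains a terminal or a non-nullable non-terminal.
Nullable = { 'F' }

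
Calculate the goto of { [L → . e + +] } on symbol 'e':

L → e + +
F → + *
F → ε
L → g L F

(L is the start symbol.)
GOTO(I, 'e') = CLOSURE({ [A → αX.β] : [A → α.Xβ] ∈ I, X = 'e' })

Items with dot before 'e', with the dot advanced:
  [L → . e + +] → [L → e . + +]
Closure adds nothing (no advanced item has the dot before a non-terminal).

GOTO = { [L → e . + +] }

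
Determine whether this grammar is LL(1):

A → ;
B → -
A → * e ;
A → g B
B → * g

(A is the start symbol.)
A grammar is LL(1) if for each non-terminal N with multiple productions, the predict sets of those productions are pairwise disjoint, where PREDICT(N → α) = (FIRST(α) \ {ε}) ∪ (FOLLOW(N) if α ⇒* ε).

For A:
  PREDICT(A → ';') = { ';' }
  PREDICT(A → '*' e ';') = { '*' }
  PREDICT(A → g B) = { 'g' }
For B:
  PREDICT(B → '-') = { '-' }
  PREDICT(B → '*' g) = { '*' }

All predict sets are disjoint. The grammar IS LL(1).

Answer: Yes, the grammar is LL(1).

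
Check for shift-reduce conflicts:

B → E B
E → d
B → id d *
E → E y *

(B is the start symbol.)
No shift-reduce conflicts

Augment with B' → B and build the canonical LR(0) collection (I0 = CLOSURE({[B' → . B]}), then GOTO on every symbol after a dot until no new states appear). It has 10 states:
  I0: { [B → . E B], [B → . id d *], [B' → . B], [E → . E y *], [E → . d] }  — shift
  I1: { [B' → B .] }  — accept
  I2: { [B → . E B], [B → . id d *], [B → E . B], [E → . E y *], [E → . d], [E → E . y *] }  — shift
  I3: { [E → d .] }  — reduce
  I4: { [B → id . d *] }  — shift
  I5: { [B → id d . *] }  — shift
  I6: { [B → id d * .] }  — reduce
  I7: { [B → E B .] }  — reduce
  I8: { [E → E y . *] }  — shift
  I9: { [E → E y * .] }  — reduce

No state contains both a complete item and a shift item.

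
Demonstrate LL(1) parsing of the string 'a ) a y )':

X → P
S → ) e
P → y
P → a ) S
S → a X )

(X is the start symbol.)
LL(1) parsing maintains a stack (initially the start symbol over $) and the input. At each step: if the stack top is a terminal, match it against the current input token; if it is a non-terminal N, replace it with the RHS of M[N, lookahead] (the unique production whose predict set contains the lookahead).

Stack is shown with the top on the left.

Stack    Input        Action
----------------------------
X $      a ) a y ) $  output X → P
P $      a ) a y ) $  output P → a ) S
a ) S $  a ) a y ) $  match 'a'
) S $    ) a y ) $    match ')'
S $      a y ) $      output S → a X )
a X ) $  a y ) $      match 'a'
X ) $    y ) $        output X → P
P ) $    y ) $        output P → y
y ) $    y ) $        match 'y'
) $      ) $          match ')'
$        $            accept

The string is accepted.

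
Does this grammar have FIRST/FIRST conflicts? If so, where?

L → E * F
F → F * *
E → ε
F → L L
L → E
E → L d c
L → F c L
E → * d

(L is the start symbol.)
A FIRST/FIRST conflict occurs when two productions N → α and N → β for the same non-terminal have FIRST(α) ∩ FIRST(β) ≠ ∅ (with ε ∈ FIRST of a nullable right-hand side, so two nullable alternatives also conflict).

FIRST sets of the non-terminals at (or reachable through a nullable prefix from) the front of some alternative:
  FIRST(E) = { '*', 'c', 'd', ε }
  FIRST(F) = { '*', 'c', 'd', ε }
  FIRST(L) = { '*', 'c', 'd', ε }

Productions for L:
  L → E * F: FIRST = { '*', 'c', 'd' }
  L → E: FIRST = { '*', 'c', 'd', ε }
  L → F c L: FIRST = { '*', 'c', 'd' }
Productions for F:
  F → F * *: FIRST = { '*', 'c', 'd' }
  F → L L: FIRST = { '*', 'c', 'd', ε }
Productions for E:
  E → ε: FIRST = { ε }
  E → L d c: FIRST = { '*', 'c', 'd' }
  E → * d: FIRST = { '*' }

Conflict for L: L → E * F and L → E
  Overlap: { '*', 'c', 'd' }
Conflict for L: L → E * F and L → F c L
  Overlap: { '*', 'c', 'd' }
Conflict for L: L → E and L → F c L
  Overlap: { '*', 'c', 'd' }
Conflict for F: F → F * * and F → L L
  Overlap: { '*', 'c', 'd' }
Conflict for E: E → L d c and E → * d
  Overlap: { '*' }

Answer: Yes. L → E '*' F / L → E on { '*', 'c', 'd' }; L → E '*' F / L → F c L on { '*', 'c', 'd' }; L → E / L → F c L on { '*', 'c', 'd' }; F → F '*' '*' / F → L L on { '*', 'c', 'd' }; E → L d c / E → '*' d on { '*' }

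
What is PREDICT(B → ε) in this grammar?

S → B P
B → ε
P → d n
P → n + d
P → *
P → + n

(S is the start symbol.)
PREDICT(B → ε) = (FIRST(RHS) \ {ε}) ∪ (FOLLOW(B) if ε ∈ FIRST(RHS), i.e. RHS ⇒* ε)
The right-hand side is ε (FIRST(ε) = { ε }), so the predict set is FOLLOW(B) = { '*', '+', 'd', 'n' }
PREDICT(B → ε) = { '*', '+', 'd', 'n' }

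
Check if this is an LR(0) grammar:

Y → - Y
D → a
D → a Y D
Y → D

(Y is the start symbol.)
A grammar is LR(0) if no state in the canonical LR(0) collection has:
  - both a shift item (dot before a terminal) and a complete item (shift-reduce conflict), or
  - two or more complete items (reduce-reduce conflict; the accept item [Y' → Y .] counts as a complete item here).

Augment with Y' → Y and build the canonical LR(0) collection (I0 = CLOSURE({[Y' → . Y]}), then GOTO on every symbol after a dot until no new states appear). It has 8 states:
  I0: { [D → . a Y D], [D → . a], [Y → . - Y], [Y → . D], [Y' → . Y] }  — shift
  I1: { [D → . a Y D], [D → . a], [Y → - . Y], [Y → . - Y], [Y → . D] }  — shift
  I2: { [Y → D .] }  — reduce
  I3: { [Y' → Y .] }  — accept
  I4: { [D → . a Y D], [D → . a], [D → a . Y D], [D → a .], [Y → . - Y], [Y → . D] }  — shift, reduce
  I5: { [D → . a Y D], [D → . a], [D → a Y . D] }  — shift
  I6: { [D → a Y D .] }  — reduce
  I7: { [Y → - Y .] }  — reduce

Conflict in state I4:
  Shift-reduce conflict between [D → a .] and [D → . a]
So the grammar is NOT LR(0).

Answer: No. Shift-reduce conflict between [D → a .] and [D → . a]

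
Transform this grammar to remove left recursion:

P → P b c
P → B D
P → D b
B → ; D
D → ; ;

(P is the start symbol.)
P is directly left-recursive. The standard transformation for
  A → A α₁ | ... | A α_m | β₁ | ... | β_n
is
  A  → β₁ A' | ... | β_n A'
  A' → α₁ A' | ... | α_m A' | ε

P → B D becomes P → B D P'
P → D b becomes P → D b P'
P → P b c becomes P' → b c P'
Add P' → ε

Productions for other non-terminals are unchanged:
  B → ; D
  D → ; ;

Resulting grammar:
P → B D P'
P → D b P'
P' → b c P'
P' → ε
B → ; D
D → ; ;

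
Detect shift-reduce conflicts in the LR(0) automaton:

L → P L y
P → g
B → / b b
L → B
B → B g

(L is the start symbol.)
Yes — I2: [L → B .] vs [B → B . g]

A shift-reduce conflict occurs when an LR(0) state has both:
  - a complete (reduce) item [A → α .] (dot at the end), and
  - a shift item [B → β . c γ] (dot before a terminal).

Augment with L' → L and build the canonical LR(0) collection (I0 = CLOSURE({[L' → . L]}), then GOTO on every symbol after a dot until no new states appear). It has 11 states:
  I0: { [B → . / b b], [B → . B g], [L → . B], [L → . P L y], [L' → . L], [P → . g] }  — shift
  I1: { [B → / . b b] }  — shift
  I2: { [B → B . g], [L → B .] }  — shift, reduce
  I3: { [L' → L .] }  — accept
  I4: { [B → . / b b], [B → . B g], [L → . B], [L → . P L y], [L → P . L y], [P → . g] }  — shift
  I5: { [P → g .] }  — reduce
  I6: { [L → P L . y] }  — shift
  I7: { [L → P L y .] }  — reduce
  I8: { [B → B g .] }  — reduce
  I9: { [B → / b . b] }  — shift
  I10: { [B → / b b .] }  — reduce

I2 contains reduce item [L → B .] and shift item [B → B . g] — shift-reduce conflict.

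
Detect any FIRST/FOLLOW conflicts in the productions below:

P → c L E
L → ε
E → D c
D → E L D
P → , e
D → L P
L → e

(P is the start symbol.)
Yes. L → e with FOLLOW(L) on { 'e' }

A FIRST/FOLLOW conflict occurs when a non-terminal N has a nullable alternative N → β (β ⇒* ε) and another alternative N → α with FIRST(α) ∩ FOLLOW(N) ≠ ∅: on such a lookahead the parser cannot decide between expanding α and letting N vanish via β.

Nullable non-terminals: L.

L: nullable alternative(s) L → ε; FOLLOW(L) = { ',', 'c', 'e' }
  L → ε: FIRST \ {ε} = { } — this is the only nullable alternative, skip
  L → e: FIRST \ {ε} = { 'e' } — overlaps FOLLOW(L) on { 'e' }: CONFLICT

D, E, P have no nullable alternative, so no FIRST/FOLLOW check is needed there.

So the grammar has 1 FIRST/FOLLOW conflict (marked CONFLICT above).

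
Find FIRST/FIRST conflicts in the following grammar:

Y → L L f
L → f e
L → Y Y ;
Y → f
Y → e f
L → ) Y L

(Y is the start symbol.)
FIRST sets of the non-terminals at (or reachable through a nullable prefix from) the front of some alternative:
  FIRST(L) = { ')', 'e', 'f' }
  FIRST(Y) = { ')', 'e', 'f' }

Productions for Y:
  Y → L L f: FIRST = { ')', 'e', 'f' }
  Y → f: FIRST = { 'f' }
  Y → e f: FIRST = { 'e' }
Productions for L:
  L → f e: FIRST = { 'f' }
  L → Y Y ;: FIRST = { ')', 'e', 'f' }
  L → ) Y L: FIRST = { ')' }

Conflict for Y: Y → L L f and Y → f
  Overlap: { 'f' }
Conflict for Y: Y → L L f and Y → e f
  Overlap: { 'e' }
Conflict for L: L → f e and L → Y Y ;
  Overlap: { 'f' }
Conflict for L: L → Y Y ; and L → ) Y L
  Overlap: { ')' }

Answer: Yes. Y → L L f / Y → f on { 'f' }; Y → L L f / Y → e f on { 'e' }; L → f e / L → Y Y ';' on { 'f' }; L → Y Y ';' / L → ')' Y L on { ')' }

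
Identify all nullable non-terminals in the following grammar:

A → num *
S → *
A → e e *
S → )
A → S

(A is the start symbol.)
A non-terminal is nullable if it can derive ε (the empty string): either it has an ε-production, or it has a production whose right-hand side consists entirely of nullable non-terminals.

There are no ε-productions, so no non-terminal can derive ε.
No non-terminals are nullable.

Answer: None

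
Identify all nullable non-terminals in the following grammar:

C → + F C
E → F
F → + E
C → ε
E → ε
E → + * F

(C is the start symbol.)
ε-productions: C → ε, E → ε
So C, E are immediately nullable.
No further non-terminal can be added: every production for the remaining non-terminals contains a terminal or a non-nullable non-terminal.
Nullable = { 'C', 'E' }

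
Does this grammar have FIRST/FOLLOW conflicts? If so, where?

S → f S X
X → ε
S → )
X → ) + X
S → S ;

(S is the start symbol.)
Nullable non-terminals: X.

X: nullable alternative(s) X → ε; FOLLOW(X) = { $, ')', ';' }
  X → ε: FIRST \ {ε} = { } — this is the only nullable alternative, skip
  X → ) + X: FIRST \ {ε} = { ')' } — overlaps FOLLOW(X) on { ')' }: CONFLICT

S has no nullable alternative, so no FIRST/FOLLOW check is needed there.

So the grammar has 1 FIRST/FOLLOW conflict (marked CONFLICT above).

Answer: Yes. X → ')' '+' X with FOLLOW(X) on { ')' }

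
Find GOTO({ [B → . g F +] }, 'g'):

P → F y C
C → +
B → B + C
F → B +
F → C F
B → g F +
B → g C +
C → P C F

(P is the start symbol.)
GOTO(I, 'g') = CLOSURE({ [A → αX.β] : [A → α.Xβ] ∈ I, X = 'g' })

Items with dot before 'g', with the dot advanced:
  [B → . g F +] → [B → g . F +]
Closure of the advanced items:
  [B → g . F +] has the dot before F: add [F → . B +], [F → . C F]
  [F → . B +] has the dot before B: add [B → . B + C], [B → . g F +], [B → . g C +]
  [F → . C F] has the dot before C: add [C → . +], [C → . P C F]
  [C → . P C F] has the dot before P: add [P → . F y C]

GOTO = { [B → . B + C], [B → . g C +], [B → . g F +], [B → g . F +], [C → . +], [C → . P C F], [F → . B +], [F → . C F], [P → . F y C] }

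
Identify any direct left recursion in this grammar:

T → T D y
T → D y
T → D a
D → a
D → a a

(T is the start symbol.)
Yes, T is left-recursive

Direct left recursion occurs when N → N α for some non-terminal N (the right-hand side begins with the left-hand side itself).

T → T D y: LEFT RECURSIVE (starts with T)
T → D y: starts with D
T → D a: starts with D
D → a: starts with a
D → a a: starts with a

The grammar has direct left recursion on: T.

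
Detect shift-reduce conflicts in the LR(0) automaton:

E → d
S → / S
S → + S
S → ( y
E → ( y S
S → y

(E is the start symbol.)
No shift-reduce conflicts

Augment with E' → E and build the canonical LR(0) collection (I0 = CLOSURE({[E' → . E]}), then GOTO on every symbol after a dot until no new states appear). It has 13 states:
  I0: { [E → . ( y S], [E → . d], [E' → . E] }  — shift
  I1: { [E → ( . y S] }  — shift
  I2: { [E' → E .] }  — accept
  I3: { [E → d .] }  — reduce
  I4: { [E → ( y . S], [S → . ( y], [S → . + S], [S → . / S], [S → . y] }  — shift
  I5: { [S → ( . y] }  — shift
  I6: { [S → + . S], [S → . ( y], [S → . + S], [S → . / S], [S → . y] }  — shift
  I7: { [S → . ( y], [S → . + S], [S → . / S], [S → . y], [S → / . S] }  — shift
  I8: { [E → ( y S .] }  — reduce
  I9: { [S → y .] }  — reduce
  I10: { [S → / S .] }  — reduce
  I11: { [S → + S .] }  — reduce
  I12: { [S → ( y .] }  — reduce

No state contains both a complete item and a shift item.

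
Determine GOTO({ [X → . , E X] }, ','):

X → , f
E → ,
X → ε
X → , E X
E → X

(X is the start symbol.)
{ [E → . ,], [E → . X], [X → , . E X], [X → . , E X], [X → . , f], [X → .] }

GOTO(I, ',') = CLOSURE({ [A → αX.β] : [A → α.Xβ] ∈ I, X = ',' })

Items with dot before ',', with the dot advanced:
  [X → . , E X] → [X → , . E X]
Closure of the advanced items:
  [X → , . E X] has the dot before E: add [E → . ,], [E → . X]
  [E → . X] has the dot before X: add [X → . , f], [X → .], [X → . , E X]

GOTO = { [E → . ,], [E → . X], [X → , . E X], [X → . , E X], [X → . , f], [X → .] }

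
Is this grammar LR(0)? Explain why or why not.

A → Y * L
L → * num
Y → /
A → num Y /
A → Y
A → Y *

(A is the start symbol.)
A grammar is LR(0) if no state in the canonical LR(0) collection has:
  - both a shift item (dot before a terminal) and a complete item (shift-reduce conflict), or
  - two or more complete items (reduce-reduce conflict; the accept item [A' → A .] counts as a complete item here).

Augment with A' → A and build the canonical LR(0) collection (I0 = CLOSURE({[A' → . A]}), then GOTO on every symbol after a dot until no new states appear). It has 11 states:
  I0: { [A → . Y * L], [A → . Y *], [A → . Y], [A → . num Y /], [A' → . A], [Y → . /] }  — shift
  I1: { [Y → / .] }  — reduce
  I2: { [A' → A .] }  — accept
  I3: { [A → Y . * L], [A → Y . *], [A → Y .] }  — shift, reduce
  I4: { [A → num . Y /], [Y → . /] }  — shift
  I5: { [A → num Y . /] }  — shift
  I6: { [A → num Y / .] }  — reduce
  I7: { [A → Y * . L], [A → Y * .], [L → . * num] }  — shift, reduce
  I8: { [L → * . num] }  — shift
  I9: { [A → Y * L .] }  — reduce
  I10: { [L → * num .] }  — reduce

Conflict in state I3:
  Shift-reduce conflict between [A → Y .] and [A → Y . *]
So the grammar is NOT LR(0).

Answer: No. Shift-reduce conflict between [A → Y .] and [A → Y . *]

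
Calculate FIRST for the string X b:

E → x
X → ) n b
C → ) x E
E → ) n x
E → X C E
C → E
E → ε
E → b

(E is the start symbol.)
FIRST sets of the non-terminals involved (from the grammar, by fixed-point iteration):
  FIRST(X) = { ')' }

To compute FIRST(X b), process the symbols left to right:
Symbol X is a non-terminal. Add FIRST(X) \ {ε} = { ')' }
X is not nullable (ε ∉ FIRST(X)), so stop here.
FIRST(X b) = { ')' }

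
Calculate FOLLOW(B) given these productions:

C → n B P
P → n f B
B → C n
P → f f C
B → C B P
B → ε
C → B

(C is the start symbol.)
To compute FOLLOW(B), find every occurrence of B on a right-hand side N → α B β: add FIRST(β) \ {ε}, and if β is empty or nullable also add FOLLOW(N). Iterate to a fixed point.

In C → n B P: B is followed by P, add FIRST(P) \ {ε} = { 'f', 'n' }
In P → n f B: B is at the end, add FOLLOW(P)
In B → C B P: B is followed by P, add FIRST(P) \ {ε} = { 'f', 'n' }
In C → B: B is at the end, add FOLLOW(C)

The FOLLOW sets referred to above (computed the same way, to a fixed point):
  FOLLOW(P) = { $, 'f', 'n' }
  FOLLOW(C) = { $, 'f', 'n' }

Taking the union: FOLLOW(B) = { $, 'f', 'n' }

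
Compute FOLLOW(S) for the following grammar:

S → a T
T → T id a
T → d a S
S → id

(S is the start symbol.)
{ $, 'id' }

S is the start symbol, so $ ∈ FOLLOW(S).
In T → d a S: S is at the end, add FOLLOW(T)

The FOLLOW sets referred to above (computed the same way, to a fixed point):
  FOLLOW(T) = { $, 'id' }

Taking the union: FOLLOW(S) = { $, 'id' }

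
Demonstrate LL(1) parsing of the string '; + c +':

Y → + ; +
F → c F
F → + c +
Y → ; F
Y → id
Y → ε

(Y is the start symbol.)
LL(1) parsing maintains a stack (initially the start symbol over $) and the input. At each step: if the stack top is a terminal, match it against the current input token; if it is a non-terminal N, replace it with the RHS of M[N, lookahead] (the unique production whose predict set contains the lookahead).

Stack is shown with the top on the left.

Stack    Input      Action
--------------------------
Y $      ; + c + $  output Y → ; F
; F $    ; + c + $  match ';'
F $      + c + $    output F → + c +
+ c + $  + c + $    match '+'
c + $    c + $      match 'c'
+ $      + $        match '+'
$        $          accept

The string is accepted.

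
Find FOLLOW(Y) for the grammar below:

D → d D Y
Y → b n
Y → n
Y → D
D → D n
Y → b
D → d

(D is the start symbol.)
{ $, 'b', 'd', 'n' }

To compute FOLLOW(Y), find every occurrence of Y on a right-hand side N → α Y β: add FIRST(β) \ {ε}, and if β is empty or nullable also add FOLLOW(N). Iterate to a fixed point.

In D → d D Y: Y is at the end, add FOLLOW(D)

The FOLLOW sets referred to above (computed the same way, to a fixed point):
  FOLLOW(D) = { $, 'b', 'd', 'n' }

Taking the union: FOLLOW(Y) = { $, 'b', 'd', 'n' }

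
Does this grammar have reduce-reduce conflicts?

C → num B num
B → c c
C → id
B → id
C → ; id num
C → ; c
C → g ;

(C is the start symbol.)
A reduce-reduce conflict occurs when an LR(0) state has two complete items [A → α .] and [B → β .] — both call for a reduction, and with no lookahead the parser cannot choose between them.

Augment with C' → C and build the canonical LR(0) collection (I0 = CLOSURE({[C' → . C]}), then GOTO on every symbol after a dot until no new states appear). It has 15 states:
  I0: { [C → . ; c], [C → . ; id num], [C → . g ;], [C → . id], [C → . num B num], [C' → . C] }  — shift
  I1: { [C → ; . c], [C → ; . id num] }  — shift
  I2: { [C' → C .] }  — accept
  I3: { [C → g . ;] }  — shift
  I4: { [C → id .] }  — reduce
  I5: { [B → . c c], [B → . id], [C → num . B num] }  — shift
  I6: { [C → num B . num] }  — shift
  I7: { [B → c . c] }  — shift
  I8: { [B → id .] }  — reduce
  I9: { [B → c c .] }  — reduce
  I10: { [C → num B num .] }  — reduce
  I11: { [C → g ; .] }  — reduce
  I12: { [C → ; c .] }  — reduce
  I13: { [C → ; id . num] }  — shift
  I14: { [C → ; id num .] }  — reduce

No state contains more than one complete item.

Answer: No reduce-reduce conflicts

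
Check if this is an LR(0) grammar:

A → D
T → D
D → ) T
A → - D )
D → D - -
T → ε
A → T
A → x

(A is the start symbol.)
No. Shift-reduce conflict between [T → .] and [A → . - D )]

A grammar is LR(0) if no state in the canonical LR(0) collection has:
  - both a shift item (dot before a terminal) and a complete item (shift-reduce conflict), or
  - two or more complete items (reduce-reduce conflict; the accept item [A' → A .] counts as a complete item here).

Augment with A' → A and build the canonical LR(0) collection (I0 = CLOSURE({[A' → . A]}), then GOTO on every symbol after a dot until no new states appear). It has 13 states:
  I0: { [A → . - D )], [A → . D], [A → . T], [A → . x], [A' → . A], [D → . ) T], [D → . D - -], [T → . D], [T → .] }  — shift, reduce
  I1: { [D → ) . T], [D → . ) T], [D → . D - -], [T → . D], [T → .] }  — shift, reduce
  I2: { [A → - . D )], [D → . ) T], [D → . D - -] }  — shift
  I3: { [A' → A .] }  — accept
  I4: { [A → D .], [D → D . - -], [T → D .] }  — shift, 2 reduces
  I5: { [A → T .] }  — reduce
  I6: { [A → x .] }  — reduce
  I7: { [D → D - . -] }  — shift
  I8: { [D → D - - .] }  — reduce
  I9: { [A → - D . )], [D → D . - -] }  — shift
  I10: { [A → - D ) .] }  — reduce
  I11: { [D → D . - -], [T → D .] }  — shift, reduce
  I12: { [D → ) T .] }  — reduce

Conflict in state I0:
  Shift-reduce conflict between [T → .] and [A → . - D )]
So the grammar is NOT LR(0).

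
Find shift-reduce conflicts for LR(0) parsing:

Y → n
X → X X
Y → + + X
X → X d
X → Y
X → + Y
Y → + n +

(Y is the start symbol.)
Yes — I8: [Y → + + X .] vs [X → . + Y]; I10: [X → X X .] vs [X → . + Y]; I14: [Y → n .] vs [Y → + n . +]

A shift-reduce conflict occurs when an LR(0) state has both:
  - a complete (reduce) item [A → α .] (dot at the end), and
  - a shift item [B → β . c γ] (dot before a terminal).

Augment with Y' → Y and build the canonical LR(0) collection (I0 = CLOSURE({[Y' → . Y]}), then GOTO on every symbol after a dot until no new states appear). It has 17 states:
  I0: { [Y → . + + X], [Y → . + n +], [Y → . n], [Y' → . Y] }  — shift
  I1: { [Y → + . + X], [Y → + . n +] }  — shift
  I2: { [Y' → Y .] }  — accept
  I3: { [Y → n .] }  — reduce
  I4: { [X → . + Y], [X → . X X], [X → . X d], [X → . Y], [Y → + + . X], [Y → . + + X], [Y → . + n +], [Y → . n] }  — shift
  I5: { [Y → + n . +] }  — shift
  I6: { [Y → + n + .] }  — reduce
  I7: { [X → + . Y], [Y → + . + X], [Y → + . n +], [Y → . + + X], [Y → . + n +], [Y → . n] }  — shift
  I8: { [X → . + Y], [X → . X X], [X → . X d], [X → . Y], [X → X . X], [X → X . d], [Y → + + X .], [Y → . + + X], [Y → . + n +], [Y → . n] }  — shift, reduce
  I9: { [X → Y .] }  — reduce
  I10: { [X → . + Y], [X → . X X], [X → . X d], [X → . Y], [X → X . X], [X → X . d], [X → X X .], [Y → . + + X], [Y → . + n +], [Y → . n] }  — shift, reduce
  I11: { [X → X d .] }  — reduce
  I12: { [X → . + Y], [X → . X X], [X → . X d], [X → . Y], [Y → + + . X], [Y → + . + X], [Y → + . n +], [Y → . + + X], [Y → . + n +], [Y → . n] }  — shift
  I13: { [X → + Y .] }  — reduce
  I14: { [Y → + n . +], [Y → n .] }  — shift, reduce
  I15: { [X → + . Y], [X → . + Y], [X → . X X], [X → . X d], [X → . Y], [Y → + + . X], [Y → + . + X], [Y → + . n +], [Y → . + + X], [Y → . + n +], [Y → . n] }  — shift
  I16: { [X → + Y .], [X → Y .] }  — 2 reduces

I8 contains reduce item [Y → + + X .] and shift items [X → . + Y], [X → X . d], [Y → . + + X], [Y → . + n +], [Y → . n] — shift-reduce conflict.
I10 contains reduce item [X → X X .] and shift items [X → . + Y], [X → X . d], [Y → . + + X], [Y → . + n +], [Y → . n] — shift-reduce conflict.
I14 contains reduce item [Y → n .] and shift item [Y → + n . +] — shift-reduce conflict.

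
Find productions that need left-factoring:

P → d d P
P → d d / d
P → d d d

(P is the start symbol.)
Yes, P has productions with common prefix 'd d'

Left-factoring is needed when two productions for the same non-terminal
share a common prefix on the right-hand side.

Productions for P:
  P → d d P
  P → d d / d
  P → d d d

Found common prefix 'd d' in productions for P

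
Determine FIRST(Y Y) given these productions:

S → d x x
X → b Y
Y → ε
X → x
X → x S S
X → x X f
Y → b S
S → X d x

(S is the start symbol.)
{ 'b', ε }

FIRST sets of the non-terminals involved (from the grammar, by fixed-point iteration):
  FIRST(Y) = { 'b', ε }

To compute FIRST(Y Y), process the symbols left to right:
Symbol Y is a non-terminal. Add FIRST(Y) \ {ε} = { 'b' }
Y is nullable (ε ∈ FIRST(Y)), continue to the next symbol.
Symbol Y is a non-terminal. Add FIRST(Y) \ {ε} = { 'b' }
Y is nullable (ε ∈ FIRST(Y)), continue to the next symbol.
All symbols are nullable, so ε is in the result.
FIRST(Y Y) = { 'b', ε }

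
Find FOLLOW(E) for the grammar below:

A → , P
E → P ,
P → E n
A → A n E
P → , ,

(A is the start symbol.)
{ $, 'n' }

To compute FOLLOW(E), find every occurrence of E on a right-hand side N → α E β: add FIRST(β) \ {ε}, and if β is empty or nullable also add FOLLOW(N). Iterate to a fixed point.

In P → E n: E is followed by n, add FIRST(n) \ {ε} = { 'n' }
In A → A n E: E is at the end, add FOLLOW(A)

The FOLLOW sets referred to above (computed the same way, to a fixed point):
  FOLLOW(A) = { $, 'n' }

Taking the union: FOLLOW(E) = { $, 'n' }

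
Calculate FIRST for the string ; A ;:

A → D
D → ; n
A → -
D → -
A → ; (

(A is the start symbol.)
To compute FIRST(; A ;), process the symbols left to right:
Symbol ; is a terminal. Add ';' and stop.
FIRST(; A ;) = { ';' }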